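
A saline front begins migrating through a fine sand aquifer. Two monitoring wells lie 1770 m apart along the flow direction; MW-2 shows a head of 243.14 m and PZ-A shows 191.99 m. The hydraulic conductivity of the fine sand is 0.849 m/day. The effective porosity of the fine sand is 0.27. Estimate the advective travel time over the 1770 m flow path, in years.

Hydraulic gradient i = (243.14 − 191.99) / 1770 = 51.15 / 1770 = 0.02890.
Darcy flux q = K · i = 0.8490 × 0.02890 = 0.02453 m/day.
Seepage velocity v = q / n_e = 0.02453 / 0.27 = 0.09087 m/day.
Travel time t = L / v = 1770 / 0.09087 = 19479 days = 53.33 years.

53.3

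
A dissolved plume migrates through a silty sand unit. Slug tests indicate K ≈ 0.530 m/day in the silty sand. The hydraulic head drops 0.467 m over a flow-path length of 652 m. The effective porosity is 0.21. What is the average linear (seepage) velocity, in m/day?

Hydraulic gradient i = Δh / L = 0.467 / 652 = 0.0007163.
Darcy flux q = K · i = 0.5300 × 0.0007163 = 0.0003796 m/day.
Seepage velocity v = q / n_e = 0.0003796 / 0.21 = 0.001808 m/day.

0.00181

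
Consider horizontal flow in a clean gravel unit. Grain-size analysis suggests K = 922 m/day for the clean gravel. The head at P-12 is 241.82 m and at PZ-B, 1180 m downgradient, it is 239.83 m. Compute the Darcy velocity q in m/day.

1.55

Hydraulic gradient i = (241.82 − 239.83) / 1180 = 1.99 / 1180 = 0.001686.
Specific discharge q = K · i = 922.0 × 0.001686 = 1.555 m/day.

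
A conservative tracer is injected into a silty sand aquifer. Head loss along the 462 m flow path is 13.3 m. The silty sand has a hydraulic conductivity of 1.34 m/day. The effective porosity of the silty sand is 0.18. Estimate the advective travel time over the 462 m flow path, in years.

5.90

Hydraulic gradient i = Δh / L = 13.3 / 462 = 0.02879.
Darcy flux q = K · i = 1.340 × 0.02879 = 0.03858 m/day.
Seepage velocity v = q / n_e = 0.03858 / 0.18 = 0.2143 m/day.
Travel time t = L / v = 462 / 0.2143 = 2156 days = 5.902 years.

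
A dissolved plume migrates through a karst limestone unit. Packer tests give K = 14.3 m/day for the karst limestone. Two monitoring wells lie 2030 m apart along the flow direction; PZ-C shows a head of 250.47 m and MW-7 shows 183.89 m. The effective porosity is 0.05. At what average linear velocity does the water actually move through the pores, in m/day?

Hydraulic gradient i = (250.47 − 183.89) / 2030 = 66.58 / 2030 = 0.03280.
Darcy flux q = K · i = 14.30 × 0.03280 = 0.4690 m/day.
Seepage velocity v = q / n_e = 0.4690 / 0.05 = 9.380 m/day.

9.38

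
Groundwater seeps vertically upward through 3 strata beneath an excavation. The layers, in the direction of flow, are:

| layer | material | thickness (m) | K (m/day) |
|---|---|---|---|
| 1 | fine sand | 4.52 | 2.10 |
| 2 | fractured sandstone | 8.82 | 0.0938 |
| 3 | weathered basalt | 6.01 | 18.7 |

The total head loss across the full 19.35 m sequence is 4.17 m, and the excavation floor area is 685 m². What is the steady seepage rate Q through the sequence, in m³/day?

29.6

Flow is perpendicular to layering, so the layers act in series and the equivalent K is the thickness-weighted harmonic mean.
Total thickness L = 4.52 + 8.82 + 6.01 = 19.35 m.
Σ(b_i/K_i) = 4.52/2.10 + 8.82/0.0938 + 6.01/18.7 = 96.50 d.
K_eq = L / Σ(b_i/K_i) = 19.35 / 96.50 = 0.2005 m/day.
Q = K_eq · A · (Δh/L) = 0.2005 × 685 × (4.17/19.35) = 29.60 m³/day.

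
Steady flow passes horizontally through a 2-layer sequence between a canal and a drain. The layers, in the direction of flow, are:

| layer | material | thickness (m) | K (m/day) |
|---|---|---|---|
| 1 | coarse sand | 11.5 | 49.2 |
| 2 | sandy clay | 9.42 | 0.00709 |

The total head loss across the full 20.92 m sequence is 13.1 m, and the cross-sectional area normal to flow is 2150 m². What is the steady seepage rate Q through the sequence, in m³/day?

Flow is perpendicular to layering, so the layers act in series and the equivalent K is the thickness-weighted harmonic mean.
Total thickness L = 11.5 + 9.42 = 20.92 m.
Σ(b_i/K_i) = 11.5/49.2 + 9.42/0.00709 = 1329 d.
K_eq = L / Σ(b_i/K_i) = 20.92 / 1329 = 0.01574 m/day.
Q = K_eq · A · (Δh/L) = 0.01574 × 2150 × (13.1/20.92) = 21.19 m³/day.

21.2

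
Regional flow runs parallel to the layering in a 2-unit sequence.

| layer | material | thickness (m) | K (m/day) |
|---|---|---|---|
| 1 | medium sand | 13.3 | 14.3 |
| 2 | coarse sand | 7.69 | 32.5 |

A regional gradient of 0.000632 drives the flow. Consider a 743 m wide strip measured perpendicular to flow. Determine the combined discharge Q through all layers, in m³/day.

Flow is parallel to layering, so each bed carries its own Darcy discharge and the transmissivities add.
Σ(K_i·b_i) = 14.3×13.3 + 32.5×7.69 = 440.1 m²/day.
Hydraulic gradient i = 0.000632.
Q = Σ(K_i·b_i) · W · i = 440.1 × 743 × 0.0006320 = 206.7 m³/day.

207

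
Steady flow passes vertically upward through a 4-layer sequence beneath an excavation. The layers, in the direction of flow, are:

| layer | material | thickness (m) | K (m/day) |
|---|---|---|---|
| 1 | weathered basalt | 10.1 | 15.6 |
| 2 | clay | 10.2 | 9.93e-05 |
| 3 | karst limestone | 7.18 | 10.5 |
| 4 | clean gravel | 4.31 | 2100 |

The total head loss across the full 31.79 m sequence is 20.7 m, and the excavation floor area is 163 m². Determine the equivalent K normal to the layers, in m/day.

0.000309

Flow is perpendicular to layering, so the layers act in series and the equivalent K is the thickness-weighted harmonic mean.
Total thickness L = 10.1 + 10.2 + 7.18 + 4.31 = 31.79 m.
Σ(b_i/K_i) = 10.1/15.6 + 10.2/9.93e-05 + 7.18/10.5 + 4.31/2100 = 1.027e+05 d.
K_eq = L / Σ(b_i/K_i) = 31.79 / 1.027e+05 = 0.0003095 m/day.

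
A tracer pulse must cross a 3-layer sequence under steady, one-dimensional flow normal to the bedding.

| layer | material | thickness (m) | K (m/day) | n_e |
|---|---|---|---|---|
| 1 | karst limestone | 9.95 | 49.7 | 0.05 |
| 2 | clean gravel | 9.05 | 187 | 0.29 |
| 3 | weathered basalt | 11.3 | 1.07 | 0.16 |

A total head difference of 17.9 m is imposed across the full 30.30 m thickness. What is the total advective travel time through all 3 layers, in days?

With flow normal to the layers, continuity requires the same specific discharge q through every layer.
Σ(b_i/K_i) = 9.95/49.7 + 9.05/187 + 11.3/1.07 = 10.81 d.
q = Δh / Σ(b_i/K_i) = 17.9 / 10.81 = 1.656 m/day.
In each layer the seepage velocity is v_i = q/n_i, so the layer transit time is t_i = b_i·n_i / q:
  layer 1 (karst limestone): t_1 = 9.95 × 0.05 / 1.656 = 0.3004 d
  layer 2 (clean gravel): t_2 = 9.05 × 0.29 / 1.656 = 1.585 d
  layer 3 (weathered basalt): t_3 = 11.3 × 0.16 / 1.656 = 1.092 d
Total t = Σ t_i = 2.977 days.

2.98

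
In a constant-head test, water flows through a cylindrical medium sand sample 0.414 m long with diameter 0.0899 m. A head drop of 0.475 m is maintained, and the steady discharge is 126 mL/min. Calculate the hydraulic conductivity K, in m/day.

Cross-sectional area A = π·(d/2)² = π × (0.0899/2)² = 0.006348 m².
Convert discharge: 126 mL/min = 2.100e-06 m³/s.
Darcy's law rearranged: K = Q·L / (A·Δh) = 2.100e-06 × 0.414 / (0.006348 × 0.475) = 0.0002883 m/s = 24.91 m/day.

24.9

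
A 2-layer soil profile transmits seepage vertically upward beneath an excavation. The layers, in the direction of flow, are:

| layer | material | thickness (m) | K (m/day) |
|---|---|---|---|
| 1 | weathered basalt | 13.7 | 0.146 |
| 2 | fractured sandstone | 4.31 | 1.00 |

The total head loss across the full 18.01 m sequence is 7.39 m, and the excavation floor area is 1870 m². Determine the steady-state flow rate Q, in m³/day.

141

Flow is perpendicular to layering, so the layers act in series and the equivalent K is the thickness-weighted harmonic mean.
Total thickness L = 13.7 + 4.31 = 18.01 m.
Σ(b_i/K_i) = 13.7/0.146 + 4.31/1.00 = 98.15 d.
K_eq = L / Σ(b_i/K_i) = 18.01 / 98.15 = 0.1835 m/day.
Q = K_eq · A · (Δh/L) = 0.1835 × 1870 × (7.39/18.01) = 140.8 m³/day.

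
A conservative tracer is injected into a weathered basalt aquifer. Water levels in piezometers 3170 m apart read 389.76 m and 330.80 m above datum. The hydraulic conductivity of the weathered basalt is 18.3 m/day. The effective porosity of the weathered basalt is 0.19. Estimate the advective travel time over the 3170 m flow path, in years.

4.84

Hydraulic gradient i = (389.76 − 330.80) / 3170 = 58.96 / 3170 = 0.01860.
Darcy flux q = K · i = 18.30 × 0.01860 = 0.3404 m/day.
Seepage velocity v = q / n_e = 0.3404 / 0.19 = 1.791 m/day.
Travel time t = L / v = 3170 / 1.791 = 1770 days = 4.845 years.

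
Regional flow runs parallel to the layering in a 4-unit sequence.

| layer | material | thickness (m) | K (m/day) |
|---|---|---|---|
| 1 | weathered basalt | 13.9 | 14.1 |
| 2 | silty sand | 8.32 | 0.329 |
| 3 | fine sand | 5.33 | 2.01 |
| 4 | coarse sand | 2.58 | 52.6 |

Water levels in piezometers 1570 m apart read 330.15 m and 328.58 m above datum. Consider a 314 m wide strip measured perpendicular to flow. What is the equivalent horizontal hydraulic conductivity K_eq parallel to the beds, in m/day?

Flow is parallel to layering, so each bed carries its own Darcy discharge and the transmissivities add.
Σ(K_i·b_i) = 14.1×13.9 + 0.329×8.32 + 2.01×5.33 + 52.6×2.58 = 345.1 m²/day.
Total thickness b = 30.13 m, so K_eq = Σ(K_i·b_i)/b = 11.46 m/day.

11.5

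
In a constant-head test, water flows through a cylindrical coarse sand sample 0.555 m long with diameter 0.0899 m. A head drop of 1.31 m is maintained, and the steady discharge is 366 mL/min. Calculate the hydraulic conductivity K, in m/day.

35.2

Cross-sectional area A = π·(d/2)² = π × (0.0899/2)² = 0.006348 m².
Convert discharge: 366 mL/min = 6.100e-06 m³/s.
Darcy's law rearranged: K = Q·L / (A·Δh) = 6.100e-06 × 0.555 / (0.006348 × 1.31) = 0.0004071 m/s = 35.18 m/day.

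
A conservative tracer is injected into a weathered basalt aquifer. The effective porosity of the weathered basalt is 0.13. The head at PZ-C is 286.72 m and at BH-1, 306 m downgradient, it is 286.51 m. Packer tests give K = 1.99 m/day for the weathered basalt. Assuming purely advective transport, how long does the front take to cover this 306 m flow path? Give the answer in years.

79.7

Hydraulic gradient i = (286.72 − 286.51) / 306 = 0.21 / 306 = 0.0006863.
Darcy flux q = K · i = 1.990 × 0.0006863 = 0.001366 m/day.
Seepage velocity v = q / n_e = 0.001366 / 0.13 = 0.01051 m/day.
Travel time t = L / v = 306 / 0.01051 = 29128 days = 79.75 years.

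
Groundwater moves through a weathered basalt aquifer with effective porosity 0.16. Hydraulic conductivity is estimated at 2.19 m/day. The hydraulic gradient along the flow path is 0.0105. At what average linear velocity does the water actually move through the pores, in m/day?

Hydraulic gradient i = 0.0105.
Darcy flux q = K · i = 2.190 × 0.01050 = 0.02300 m/day.
Seepage velocity v = q / n_e = 0.02300 / 0.16 = 0.1437 m/day.

0.144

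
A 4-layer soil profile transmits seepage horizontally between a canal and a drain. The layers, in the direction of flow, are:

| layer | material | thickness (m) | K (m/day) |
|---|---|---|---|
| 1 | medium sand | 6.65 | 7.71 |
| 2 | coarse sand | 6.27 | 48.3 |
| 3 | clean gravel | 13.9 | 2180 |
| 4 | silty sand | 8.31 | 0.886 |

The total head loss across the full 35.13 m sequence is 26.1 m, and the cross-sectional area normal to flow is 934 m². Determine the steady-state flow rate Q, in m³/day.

Flow is perpendicular to layering, so the layers act in series and the equivalent K is the thickness-weighted harmonic mean.
Total thickness L = 6.65 + 6.27 + 13.9 + 8.31 = 35.13 m.
Σ(b_i/K_i) = 6.65/7.71 + 6.27/48.3 + 13.9/2180 + 8.31/0.886 = 10.38 d.
K_eq = L / Σ(b_i/K_i) = 35.13 / 10.38 = 3.385 m/day.
Q = K_eq · A · (Δh/L) = 3.385 × 934 × (26.1/35.13) = 2349 m³/day.

2350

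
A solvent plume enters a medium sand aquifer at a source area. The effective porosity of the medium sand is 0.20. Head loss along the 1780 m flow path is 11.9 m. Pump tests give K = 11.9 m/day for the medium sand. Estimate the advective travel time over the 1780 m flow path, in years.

Hydraulic gradient i = Δh / L = 11.9 / 1780 = 0.006685.
Darcy flux q = K · i = 11.90 × 0.006685 = 0.07956 m/day.
Seepage velocity v = q / n_e = 0.07956 / 0.20 = 0.3978 m/day.
Travel time t = L / v = 1780 / 0.3978 = 4475 days = 12.25 years.

12.3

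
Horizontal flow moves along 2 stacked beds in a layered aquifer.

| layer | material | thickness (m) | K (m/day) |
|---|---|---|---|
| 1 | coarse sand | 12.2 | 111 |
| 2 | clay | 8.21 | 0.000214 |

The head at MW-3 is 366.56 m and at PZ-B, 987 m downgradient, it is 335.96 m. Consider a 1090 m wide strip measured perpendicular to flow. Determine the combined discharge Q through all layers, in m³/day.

Flow is parallel to layering, so each bed carries its own Darcy discharge and the transmissivities add.
Σ(K_i·b_i) = 111×12.2 + 0.000214×8.21 = 1354 m²/day.
Hydraulic gradient i = (366.56 − 335.96) / 987 = 30.6 / 987 = 0.03100.
Q = Σ(K_i·b_i) · W · i = 1354 × 1090 × 0.03100 = 45763 m³/day.

45800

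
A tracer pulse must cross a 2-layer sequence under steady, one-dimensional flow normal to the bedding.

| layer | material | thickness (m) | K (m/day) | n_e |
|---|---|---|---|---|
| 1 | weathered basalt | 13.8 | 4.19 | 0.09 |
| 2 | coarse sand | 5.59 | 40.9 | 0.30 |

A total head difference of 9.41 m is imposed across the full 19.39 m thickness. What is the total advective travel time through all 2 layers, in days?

1.06

With flow normal to the layers, continuity requires the same specific discharge q through every layer.
Σ(b_i/K_i) = 13.8/4.19 + 5.59/40.9 = 3.430 d.
q = Δh / Σ(b_i/K_i) = 9.41 / 3.430 = 2.743 m/day.
In each layer the seepage velocity is v_i = q/n_i, so the layer transit time is t_i = b_i·n_i / q:
  layer 1 (weathered basalt): t_1 = 13.8 × 0.09 / 2.743 = 0.4527 d
  layer 2 (coarse sand): t_2 = 5.59 × 0.30 / 2.743 = 0.6113 d
Total t = Σ t_i = 1.064 days.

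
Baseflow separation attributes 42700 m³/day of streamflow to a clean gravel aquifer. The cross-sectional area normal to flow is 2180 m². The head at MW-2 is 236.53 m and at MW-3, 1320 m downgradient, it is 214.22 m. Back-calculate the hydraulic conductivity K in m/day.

1160

Hydraulic gradient i = (236.53 − 214.22) / 1320 = 22.31 / 1320 = 0.01690.
From Q = K·A·i, K = Q / (A·i) = 42700 / (2180 × 0.01690) = 1159 m/day.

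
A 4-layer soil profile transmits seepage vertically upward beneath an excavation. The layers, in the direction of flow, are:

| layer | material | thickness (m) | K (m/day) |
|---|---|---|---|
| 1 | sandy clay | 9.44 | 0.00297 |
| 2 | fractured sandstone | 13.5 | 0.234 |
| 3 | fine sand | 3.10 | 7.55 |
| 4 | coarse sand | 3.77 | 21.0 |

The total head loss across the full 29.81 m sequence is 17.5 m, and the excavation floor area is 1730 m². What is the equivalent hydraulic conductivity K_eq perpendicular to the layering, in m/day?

0.00921

Flow is perpendicular to layering, so the layers act in series and the equivalent K is the thickness-weighted harmonic mean.
Total thickness L = 9.44 + 13.5 + 3.10 + 3.77 = 29.81 m.
Σ(b_i/K_i) = 9.44/0.00297 + 13.5/0.234 + 3.10/7.55 + 3.77/21.0 = 3237 d.
K_eq = L / Σ(b_i/K_i) = 29.81 / 3237 = 0.009210 m/day.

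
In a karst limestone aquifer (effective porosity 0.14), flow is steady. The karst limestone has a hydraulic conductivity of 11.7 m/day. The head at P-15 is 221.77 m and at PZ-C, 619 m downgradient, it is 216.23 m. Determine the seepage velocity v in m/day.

Hydraulic gradient i = (221.77 − 216.23) / 619 = 5.54 / 619 = 0.008950.
Darcy flux q = K · i = 11.70 × 0.008950 = 0.1047 m/day.
Seepage velocity v = q / n_e = 0.1047 / 0.14 = 0.7480 m/day.

0.748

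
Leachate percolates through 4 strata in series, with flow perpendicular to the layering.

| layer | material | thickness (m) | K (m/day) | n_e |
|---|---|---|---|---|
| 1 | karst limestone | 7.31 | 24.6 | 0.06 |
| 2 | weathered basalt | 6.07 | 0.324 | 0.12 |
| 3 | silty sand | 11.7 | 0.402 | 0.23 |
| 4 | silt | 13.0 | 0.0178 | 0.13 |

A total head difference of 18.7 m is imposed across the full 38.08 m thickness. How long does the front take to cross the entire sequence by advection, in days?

231

With flow normal to the layers, continuity requires the same specific discharge q through every layer.
Σ(b_i/K_i) = 7.31/24.6 + 6.07/0.324 + 11.7/0.402 + 13.0/0.0178 = 778.5 d.
q = Δh / Σ(b_i/K_i) = 18.7 / 778.5 = 0.02402 m/day.
In each layer the seepage velocity is v_i = q/n_i, so the layer transit time is t_i = b_i·n_i / q:
  layer 1 (karst limestone): t_1 = 7.31 × 0.06 / 0.02402 = 18.26 d
  layer 2 (weathered basalt): t_2 = 6.07 × 0.12 / 0.02402 = 30.32 d
  layer 3 (silty sand): t_3 = 11.7 × 0.23 / 0.02402 = 112.0 d
  layer 4 (silt): t_4 = 13.0 × 0.13 / 0.02402 = 70.35 d
Total t = Σ t_i = 231.0 days.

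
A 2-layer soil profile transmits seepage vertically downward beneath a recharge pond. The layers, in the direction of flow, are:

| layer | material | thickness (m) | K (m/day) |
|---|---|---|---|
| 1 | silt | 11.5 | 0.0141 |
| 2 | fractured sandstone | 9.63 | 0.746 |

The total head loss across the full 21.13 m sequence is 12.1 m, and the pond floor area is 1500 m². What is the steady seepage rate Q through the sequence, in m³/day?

Flow is perpendicular to layering, so the layers act in series and the equivalent K is the thickness-weighted harmonic mean.
Total thickness L = 11.5 + 9.63 = 21.13 m.
Σ(b_i/K_i) = 11.5/0.0141 + 9.63/0.746 = 828.5 d.
K_eq = L / Σ(b_i/K_i) = 21.13 / 828.5 = 0.02550 m/day.
Q = K_eq · A · (Δh/L) = 0.02550 × 1500 × (12.1/21.13) = 21.91 m³/day.

21.9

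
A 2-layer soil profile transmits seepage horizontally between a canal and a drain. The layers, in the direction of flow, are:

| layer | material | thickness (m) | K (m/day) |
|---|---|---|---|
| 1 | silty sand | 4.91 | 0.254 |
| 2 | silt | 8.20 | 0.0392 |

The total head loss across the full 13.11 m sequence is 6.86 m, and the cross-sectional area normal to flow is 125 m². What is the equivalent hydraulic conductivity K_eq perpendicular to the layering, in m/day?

0.0574

Flow is perpendicular to layering, so the layers act in series and the equivalent K is the thickness-weighted harmonic mean.
Total thickness L = 4.91 + 8.20 = 13.11 m.
Σ(b_i/K_i) = 4.91/0.254 + 8.20/0.0392 = 228.5 d.
K_eq = L / Σ(b_i/K_i) = 13.11 / 228.5 = 0.05737 m/day.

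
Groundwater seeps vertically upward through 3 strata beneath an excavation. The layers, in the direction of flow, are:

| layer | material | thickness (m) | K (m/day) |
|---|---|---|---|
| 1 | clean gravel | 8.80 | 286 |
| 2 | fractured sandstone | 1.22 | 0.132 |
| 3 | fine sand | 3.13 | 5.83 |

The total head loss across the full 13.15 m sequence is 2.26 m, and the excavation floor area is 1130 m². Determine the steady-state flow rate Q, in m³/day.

Flow is perpendicular to layering, so the layers act in series and the equivalent K is the thickness-weighted harmonic mean.
Total thickness L = 8.80 + 1.22 + 3.13 = 13.15 m.
Σ(b_i/K_i) = 8.80/286 + 1.22/0.132 + 3.13/5.83 = 9.810 d.
K_eq = L / Σ(b_i/K_i) = 13.15 / 9.810 = 1.340 m/day.
Q = K_eq · A · (Δh/L) = 1.340 × 1130 × (2.26/13.15) = 260.3 m³/day.

260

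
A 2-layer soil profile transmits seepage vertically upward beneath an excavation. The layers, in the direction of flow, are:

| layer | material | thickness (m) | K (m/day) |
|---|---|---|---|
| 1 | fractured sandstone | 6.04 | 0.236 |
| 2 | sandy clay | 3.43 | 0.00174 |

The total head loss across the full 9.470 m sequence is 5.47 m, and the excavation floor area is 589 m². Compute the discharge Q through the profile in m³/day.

1.61

Flow is perpendicular to layering, so the layers act in series and the equivalent K is the thickness-weighted harmonic mean.
Total thickness L = 6.04 + 3.43 = 9.470 m.
Σ(b_i/K_i) = 6.04/0.236 + 3.43/0.00174 = 1997 d.
K_eq = L / Σ(b_i/K_i) = 9.470 / 1997 = 0.004742 m/day.
Q = K_eq · A · (Δh/L) = 0.004742 × 589 × (5.47/9.470) = 1.613 m³/day.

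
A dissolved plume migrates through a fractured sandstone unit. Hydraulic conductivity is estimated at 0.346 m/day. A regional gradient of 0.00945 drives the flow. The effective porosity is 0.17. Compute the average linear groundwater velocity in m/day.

0.0192

Hydraulic gradient i = 0.00945.
Darcy flux q = K · i = 0.3460 × 0.009450 = 0.003270 m/day.
Seepage velocity v = q / n_e = 0.003270 / 0.17 = 0.01923 m/day.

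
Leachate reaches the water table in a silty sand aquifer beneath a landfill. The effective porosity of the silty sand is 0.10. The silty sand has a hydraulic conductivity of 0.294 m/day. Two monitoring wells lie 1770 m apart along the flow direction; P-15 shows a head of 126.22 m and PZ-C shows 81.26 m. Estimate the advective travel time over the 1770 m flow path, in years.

64.9

Hydraulic gradient i = (126.22 − 81.26) / 1770 = 44.96 / 1770 = 0.02540.
Darcy flux q = K · i = 0.2940 × 0.02540 = 0.007468 m/day.
Seepage velocity v = q / n_e = 0.007468 / 0.10 = 0.07468 m/day.
Travel time t = L / v = 1770 / 0.07468 = 23701 days = 64.89 years.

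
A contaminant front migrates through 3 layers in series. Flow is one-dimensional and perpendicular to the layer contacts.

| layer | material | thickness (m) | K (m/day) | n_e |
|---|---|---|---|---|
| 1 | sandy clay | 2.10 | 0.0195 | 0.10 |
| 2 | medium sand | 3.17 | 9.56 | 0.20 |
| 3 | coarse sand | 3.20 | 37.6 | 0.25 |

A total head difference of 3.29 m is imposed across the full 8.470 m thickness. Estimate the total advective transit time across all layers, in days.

54.0

With flow normal to the layers, continuity requires the same specific discharge q through every layer.
Σ(b_i/K_i) = 2.10/0.0195 + 3.17/9.56 + 3.20/37.6 = 108.1 d.
q = Δh / Σ(b_i/K_i) = 3.29 / 108.1 = 0.03043 m/day.
In each layer the seepage velocity is v_i = q/n_i, so the layer transit time is t_i = b_i·n_i / q:
  layer 1 (sandy clay): t_1 = 2.10 × 0.10 / 0.03043 = 6.901 d
  layer 2 (medium sand): t_2 = 3.17 × 0.20 / 0.03043 = 20.83 d
  layer 3 (coarse sand): t_3 = 3.20 × 0.25 / 0.03043 = 26.29 d
Total t = Σ t_i = 54.02 days.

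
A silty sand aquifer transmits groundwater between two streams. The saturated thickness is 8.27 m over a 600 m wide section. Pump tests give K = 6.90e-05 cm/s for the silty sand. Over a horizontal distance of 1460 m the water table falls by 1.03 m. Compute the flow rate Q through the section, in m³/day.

Convert K: 6.90e-05 cm/s × 864 = 0.05962 m/day.
Cross-sectional area A = 600 × 8.27 = 4962 m².
Hydraulic gradient i = Δh / L = 1.03 / 1460 = 0.0007055.
Darcy's law: Q = K · A · i = 0.05962 × 4962 × 0.0007055 = 0.2087 m³/day.

0.209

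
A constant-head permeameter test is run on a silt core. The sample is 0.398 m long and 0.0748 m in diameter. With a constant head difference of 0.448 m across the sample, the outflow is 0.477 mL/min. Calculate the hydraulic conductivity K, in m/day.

Cross-sectional area A = π·(d/2)² = π × (0.0748/2)² = 0.004394 m².
Convert discharge: 0.477 mL/min = 7.950e-09 m³/s.
Darcy's law rearranged: K = Q·L / (A·Δh) = 7.950e-09 × 0.398 / (0.004394 × 0.448) = 1.607e-06 m/s = 0.1389 m/day.

0.139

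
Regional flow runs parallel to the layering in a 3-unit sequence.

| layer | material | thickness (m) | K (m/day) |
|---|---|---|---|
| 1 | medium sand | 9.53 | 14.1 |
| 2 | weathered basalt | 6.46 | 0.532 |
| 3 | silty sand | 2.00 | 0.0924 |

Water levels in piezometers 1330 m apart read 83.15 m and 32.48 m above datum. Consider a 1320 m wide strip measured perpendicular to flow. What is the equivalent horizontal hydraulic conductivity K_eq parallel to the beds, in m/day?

Flow is parallel to layering, so each bed carries its own Darcy discharge and the transmissivities add.
Σ(K_i·b_i) = 14.1×9.53 + 0.532×6.46 + 0.0924×2.00 = 138.0 m²/day.
Total thickness b = 17.99 m, so K_eq = Σ(K_i·b_i)/b = 7.671 m/day.

7.67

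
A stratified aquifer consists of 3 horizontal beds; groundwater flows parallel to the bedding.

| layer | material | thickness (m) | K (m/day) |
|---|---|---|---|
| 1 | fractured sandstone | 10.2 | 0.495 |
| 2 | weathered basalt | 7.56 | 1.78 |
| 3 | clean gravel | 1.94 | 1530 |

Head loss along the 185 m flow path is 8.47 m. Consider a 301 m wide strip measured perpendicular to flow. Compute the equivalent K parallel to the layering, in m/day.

152

Flow is parallel to layering, so each bed carries its own Darcy discharge and the transmissivities add.
Σ(K_i·b_i) = 0.495×10.2 + 1.78×7.56 + 1530×1.94 = 2987 m²/day.
Total thickness b = 19.70 m, so K_eq = Σ(K_i·b_i)/b = 151.6 m/day.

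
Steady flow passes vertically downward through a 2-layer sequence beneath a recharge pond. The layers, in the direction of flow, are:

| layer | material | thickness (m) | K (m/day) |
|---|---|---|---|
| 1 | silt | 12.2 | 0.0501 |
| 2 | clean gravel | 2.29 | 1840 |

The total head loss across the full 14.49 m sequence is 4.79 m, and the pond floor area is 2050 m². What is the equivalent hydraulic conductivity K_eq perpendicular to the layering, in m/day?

Flow is perpendicular to layering, so the layers act in series and the equivalent K is the thickness-weighted harmonic mean.
Total thickness L = 12.2 + 2.29 = 14.49 m.
Σ(b_i/K_i) = 12.2/0.0501 + 2.29/1840 = 243.5 d.
K_eq = L / Σ(b_i/K_i) = 14.49 / 243.5 = 0.05950 m/day.

0.0595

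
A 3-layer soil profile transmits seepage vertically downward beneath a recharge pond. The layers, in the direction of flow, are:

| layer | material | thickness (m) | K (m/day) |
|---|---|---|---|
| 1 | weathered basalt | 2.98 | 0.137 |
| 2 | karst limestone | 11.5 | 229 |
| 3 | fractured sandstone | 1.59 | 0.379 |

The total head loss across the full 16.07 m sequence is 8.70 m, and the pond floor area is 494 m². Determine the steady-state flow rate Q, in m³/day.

165

Flow is perpendicular to layering, so the layers act in series and the equivalent K is the thickness-weighted harmonic mean.
Total thickness L = 2.98 + 11.5 + 1.59 = 16.07 m.
Σ(b_i/K_i) = 2.98/0.137 + 11.5/229 + 1.59/0.379 = 26.00 d.
K_eq = L / Σ(b_i/K_i) = 16.07 / 26.00 = 0.6181 m/day.
Q = K_eq · A · (Δh/L) = 0.6181 × 494 × (8.70/16.07) = 165.3 m³/day.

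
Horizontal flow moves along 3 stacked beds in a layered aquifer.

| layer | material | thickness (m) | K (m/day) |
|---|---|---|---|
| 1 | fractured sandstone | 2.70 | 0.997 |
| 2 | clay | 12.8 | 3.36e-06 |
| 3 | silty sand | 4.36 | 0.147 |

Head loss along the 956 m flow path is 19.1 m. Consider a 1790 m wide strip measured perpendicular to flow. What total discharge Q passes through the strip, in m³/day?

119

Flow is parallel to layering, so each bed carries its own Darcy discharge and the transmissivities add.
Σ(K_i·b_i) = 0.997×2.70 + 3.36e-06×12.8 + 0.147×4.36 = 3.333 m²/day.
Hydraulic gradient i = Δh / L = 19.1 / 956 = 0.01998.
Q = Σ(K_i·b_i) · W · i = 3.333 × 1790 × 0.01998 = 119.2 m³/day.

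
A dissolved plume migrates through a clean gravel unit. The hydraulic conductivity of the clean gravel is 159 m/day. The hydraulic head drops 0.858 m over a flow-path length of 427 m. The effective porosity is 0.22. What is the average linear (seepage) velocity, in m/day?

1.45

Hydraulic gradient i = Δh / L = 0.858 / 427 = 0.002009.
Darcy flux q = K · i = 159.0 × 0.002009 = 0.3195 m/day.
Seepage velocity v = q / n_e = 0.3195 / 0.22 = 1.452 m/day.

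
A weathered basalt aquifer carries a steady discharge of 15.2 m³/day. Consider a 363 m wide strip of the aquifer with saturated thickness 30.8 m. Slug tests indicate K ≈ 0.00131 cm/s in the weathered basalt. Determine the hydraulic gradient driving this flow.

0.00120

Convert K: 0.00131 cm/s × 864 = 1.132 m/day.
Cross-sectional area A = 363 × 30.8 = 11180 m².
From Q = K·A·i, i = Q / (K·A) = 15.2 / (1.132 × 11180) = 0.001201.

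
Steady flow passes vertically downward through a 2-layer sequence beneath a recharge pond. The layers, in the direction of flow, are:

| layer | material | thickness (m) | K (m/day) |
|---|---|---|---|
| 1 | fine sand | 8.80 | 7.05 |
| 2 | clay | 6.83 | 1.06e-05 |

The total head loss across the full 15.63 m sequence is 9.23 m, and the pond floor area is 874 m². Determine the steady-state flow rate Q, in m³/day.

0.0125

Flow is perpendicular to layering, so the layers act in series and the equivalent K is the thickness-weighted harmonic mean.
Total thickness L = 8.80 + 6.83 = 15.63 m.
Σ(b_i/K_i) = 8.80/7.05 + 6.83/1.06e-05 = 6.443e+05 d.
K_eq = L / Σ(b_i/K_i) = 15.63 / 6.443e+05 = 2.426e-05 m/day.
Q = K_eq · A · (Δh/L) = 2.426e-05 × 874 × (9.23/15.63) = 0.01252 m³/day.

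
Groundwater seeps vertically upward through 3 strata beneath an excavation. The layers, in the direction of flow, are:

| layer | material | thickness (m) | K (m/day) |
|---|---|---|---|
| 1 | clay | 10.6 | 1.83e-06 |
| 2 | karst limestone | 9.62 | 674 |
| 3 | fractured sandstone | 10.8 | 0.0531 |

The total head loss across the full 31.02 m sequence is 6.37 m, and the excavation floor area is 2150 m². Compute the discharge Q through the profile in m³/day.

0.00236

Flow is perpendicular to layering, so the layers act in series and the equivalent K is the thickness-weighted harmonic mean.
Total thickness L = 10.6 + 9.62 + 10.8 = 31.02 m.
Σ(b_i/K_i) = 10.6/1.83e-06 + 9.62/674 + 10.8/0.0531 = 5.793e+06 d.
K_eq = L / Σ(b_i/K_i) = 31.02 / 5.793e+06 = 5.355e-06 m/day.
Q = K_eq · A · (Δh/L) = 5.355e-06 × 2150 × (6.37/31.02) = 0.002364 m³/day.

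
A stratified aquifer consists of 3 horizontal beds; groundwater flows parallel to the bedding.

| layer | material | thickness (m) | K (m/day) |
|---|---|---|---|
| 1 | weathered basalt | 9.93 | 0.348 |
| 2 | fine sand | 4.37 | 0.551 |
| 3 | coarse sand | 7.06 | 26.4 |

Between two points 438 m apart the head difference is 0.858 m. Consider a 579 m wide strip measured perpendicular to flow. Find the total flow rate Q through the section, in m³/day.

218

Flow is parallel to layering, so each bed carries its own Darcy discharge and the transmissivities add.
Σ(K_i·b_i) = 0.348×9.93 + 0.551×4.37 + 26.4×7.06 = 192.2 m²/day.
Hydraulic gradient i = Δh / L = 0.858 / 438 = 0.001959.
Q = Σ(K_i·b_i) · W · i = 192.2 × 579 × 0.001959 = 218.0 m³/day.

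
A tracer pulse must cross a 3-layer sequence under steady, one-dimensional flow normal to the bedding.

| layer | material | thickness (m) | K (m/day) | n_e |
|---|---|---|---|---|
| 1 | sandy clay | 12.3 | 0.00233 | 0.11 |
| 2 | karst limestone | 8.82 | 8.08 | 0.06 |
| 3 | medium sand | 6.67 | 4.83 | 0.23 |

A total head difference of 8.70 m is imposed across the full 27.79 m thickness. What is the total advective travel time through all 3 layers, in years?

5.68

With flow normal to the layers, continuity requires the same specific discharge q through every layer.
Σ(b_i/K_i) = 12.3/0.00233 + 8.82/8.08 + 6.67/4.83 = 5281 d.
q = Δh / Σ(b_i/K_i) = 8.70 / 5281 = 0.001647 m/day.
In each layer the seepage velocity is v_i = q/n_i, so the layer transit time is t_i = b_i·n_i / q:
  layer 1 (sandy clay): t_1 = 12.3 × 0.11 / 0.001647 = 821.4 d
  layer 2 (karst limestone): t_2 = 8.82 × 0.06 / 0.001647 = 321.3 d
  layer 3 (medium sand): t_3 = 6.67 × 0.23 / 0.001647 = 931.3 d
Total t = Σ t_i = 2074 days = 5.678 years.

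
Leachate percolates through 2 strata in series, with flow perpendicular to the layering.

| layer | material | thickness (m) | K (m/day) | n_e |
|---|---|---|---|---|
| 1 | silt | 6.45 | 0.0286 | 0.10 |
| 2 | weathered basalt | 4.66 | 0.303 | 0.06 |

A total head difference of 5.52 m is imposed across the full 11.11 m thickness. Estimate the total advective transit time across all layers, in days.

40.4

With flow normal to the layers, continuity requires the same specific discharge q through every layer.
Σ(b_i/K_i) = 6.45/0.0286 + 4.66/0.303 = 240.9 d.
q = Δh / Σ(b_i/K_i) = 5.52 / 240.9 = 0.02291 m/day.
In each layer the seepage velocity is v_i = q/n_i, so the layer transit time is t_i = b_i·n_i / q:
  layer 1 (silt): t_1 = 6.45 × 0.10 / 0.02291 = 28.15 d
  layer 2 (weathered basalt): t_2 = 4.66 × 0.06 / 0.02291 = 12.20 d
Total t = Σ t_i = 40.35 days.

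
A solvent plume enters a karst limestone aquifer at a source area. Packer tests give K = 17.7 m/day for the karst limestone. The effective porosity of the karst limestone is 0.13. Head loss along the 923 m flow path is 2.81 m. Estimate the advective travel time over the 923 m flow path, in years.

Hydraulic gradient i = Δh / L = 2.81 / 923 = 0.003044.
Darcy flux q = K · i = 17.70 × 0.003044 = 0.05389 m/day.
Seepage velocity v = q / n_e = 0.05389 / 0.13 = 0.4145 m/day.
Travel time t = L / v = 923 / 0.4145 = 2227 days = 6.096 years.

6.10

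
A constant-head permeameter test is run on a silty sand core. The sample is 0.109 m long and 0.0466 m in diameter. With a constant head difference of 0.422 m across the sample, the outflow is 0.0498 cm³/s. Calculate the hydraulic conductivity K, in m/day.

Cross-sectional area A = π·(d/2)² = π × (0.0466/2)² = 0.001706 m².
Convert discharge: 0.0498 cm³/s = 4.980e-08 m³/s.
Darcy's law rearranged: K = Q·L / (A·Δh) = 4.980e-08 × 0.109 / (0.001706 × 0.422) = 7.542e-06 m/s = 0.6516 m/day.

0.652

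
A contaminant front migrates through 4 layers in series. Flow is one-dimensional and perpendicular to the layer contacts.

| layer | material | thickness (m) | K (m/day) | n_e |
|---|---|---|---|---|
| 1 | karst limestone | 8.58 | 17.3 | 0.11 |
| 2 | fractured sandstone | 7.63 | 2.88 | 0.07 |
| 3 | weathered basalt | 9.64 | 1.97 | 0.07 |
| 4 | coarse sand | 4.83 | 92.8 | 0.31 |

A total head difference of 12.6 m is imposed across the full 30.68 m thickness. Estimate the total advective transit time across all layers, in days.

2.34

With flow normal to the layers, continuity requires the same specific discharge q through every layer.
Σ(b_i/K_i) = 8.58/17.3 + 7.63/2.88 + 9.64/1.97 + 4.83/92.8 = 8.091 d.
q = Δh / Σ(b_i/K_i) = 12.6 / 8.091 = 1.557 m/day.
In each layer the seepage velocity is v_i = q/n_i, so the layer transit time is t_i = b_i·n_i / q:
  layer 1 (karst limestone): t_1 = 8.58 × 0.11 / 1.557 = 0.6060 d
  layer 2 (fractured sandstone): t_2 = 7.63 × 0.07 / 1.557 = 0.3430 d
  layer 3 (weathered basalt): t_3 = 9.64 × 0.07 / 1.557 = 0.4333 d
  layer 4 (coarse sand): t_4 = 4.83 × 0.31 / 1.557 = 0.9614 d
Total t = Σ t_i = 2.344 days.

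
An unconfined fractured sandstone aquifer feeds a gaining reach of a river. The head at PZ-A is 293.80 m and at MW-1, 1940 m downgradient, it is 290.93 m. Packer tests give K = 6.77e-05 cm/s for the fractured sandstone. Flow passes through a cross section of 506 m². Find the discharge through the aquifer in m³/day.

0.0438

Convert K: 6.77e-05 cm/s × 864 = 0.05849 m/day.
Hydraulic gradient i = (293.80 − 290.93) / 1940 = 2.87 / 1940 = 0.001479.
Darcy's law: Q = K · A · i = 0.05849 × 506.0 × 0.001479 = 0.04379 m³/day.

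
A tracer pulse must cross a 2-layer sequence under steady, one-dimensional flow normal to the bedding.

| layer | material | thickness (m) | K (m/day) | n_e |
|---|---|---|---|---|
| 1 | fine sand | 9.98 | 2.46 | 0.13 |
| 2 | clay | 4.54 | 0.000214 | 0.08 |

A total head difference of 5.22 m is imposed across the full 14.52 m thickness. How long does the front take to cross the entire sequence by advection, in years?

With flow normal to the layers, continuity requires the same specific discharge q through every layer.
Σ(b_i/K_i) = 9.98/2.46 + 4.54/0.000214 = 21219 d.
q = Δh / Σ(b_i/K_i) = 5.22 / 21219 = 0.0002460 m/day.
In each layer the seepage velocity is v_i = q/n_i, so the layer transit time is t_i = b_i·n_i / q:
  layer 1 (fine sand): t_1 = 9.98 × 0.13 / 0.0002460 = 5274 d
  layer 2 (clay): t_2 = 4.54 × 0.08 / 0.0002460 = 1476 d
Total t = Σ t_i = 6750 days = 18.48 years.

18.5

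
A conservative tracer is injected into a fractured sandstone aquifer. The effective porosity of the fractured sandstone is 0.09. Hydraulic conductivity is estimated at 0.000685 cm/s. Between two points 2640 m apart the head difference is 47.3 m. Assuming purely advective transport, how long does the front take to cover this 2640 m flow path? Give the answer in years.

Convert K: 0.000685 cm/s × 864 = 0.5918 m/day.
Hydraulic gradient i = Δh / L = 47.3 / 2640 = 0.01792.
Darcy flux q = K · i = 0.5918 × 0.01792 = 0.01060 m/day.
Seepage velocity v = q / n_e = 0.01060 / 0.09 = 0.1178 m/day.
Travel time t = L / v = 2640 / 0.1178 = 22407 days = 61.35 years.

61.3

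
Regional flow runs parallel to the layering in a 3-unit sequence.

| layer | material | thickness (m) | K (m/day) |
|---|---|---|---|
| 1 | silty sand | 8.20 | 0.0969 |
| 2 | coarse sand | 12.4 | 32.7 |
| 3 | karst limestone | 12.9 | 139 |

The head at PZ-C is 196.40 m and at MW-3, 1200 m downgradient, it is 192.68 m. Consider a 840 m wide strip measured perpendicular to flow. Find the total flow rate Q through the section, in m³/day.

5730

Flow is parallel to layering, so each bed carries its own Darcy discharge and the transmissivities add.
Σ(K_i·b_i) = 0.0969×8.20 + 32.7×12.4 + 139×12.9 = 2199 m²/day.
Hydraulic gradient i = (196.40 − 192.68) / 1200 = 3.72 / 1200 = 0.003100.
Q = Σ(K_i·b_i) · W · i = 2199 × 840 × 0.003100 = 5727 m³/day.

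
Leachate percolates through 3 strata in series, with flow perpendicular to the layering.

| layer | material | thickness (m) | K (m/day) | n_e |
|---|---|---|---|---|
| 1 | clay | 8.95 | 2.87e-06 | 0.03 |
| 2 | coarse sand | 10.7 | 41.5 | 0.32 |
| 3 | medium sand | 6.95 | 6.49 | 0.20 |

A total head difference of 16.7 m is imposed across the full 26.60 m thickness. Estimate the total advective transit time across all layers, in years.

With flow normal to the layers, continuity requires the same specific discharge q through every layer.
Σ(b_i/K_i) = 8.95/2.87e-06 + 10.7/41.5 + 6.95/6.49 = 3.118e+06 d.
q = Δh / Σ(b_i/K_i) = 16.7 / 3.118e+06 = 5.355e-06 m/day.
In each layer the seepage velocity is v_i = q/n_i, so the layer transit time is t_i = b_i·n_i / q:
  layer 1 (clay): t_1 = 8.95 × 0.03 / 5.355e-06 = 50138 d
  layer 2 (coarse sand): t_2 = 10.7 × 0.32 / 5.355e-06 = 6.394e+05 d
  layer 3 (medium sand): t_3 = 6.95 × 0.20 / 5.355e-06 = 2.596e+05 d
Total t = Σ t_i = 9.491e+05 days = 2598 years.

2600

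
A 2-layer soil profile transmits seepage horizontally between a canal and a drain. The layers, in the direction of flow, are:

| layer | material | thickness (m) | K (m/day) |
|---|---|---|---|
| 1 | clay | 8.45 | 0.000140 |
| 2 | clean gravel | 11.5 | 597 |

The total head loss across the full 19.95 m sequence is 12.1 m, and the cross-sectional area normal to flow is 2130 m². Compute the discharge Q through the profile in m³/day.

0.427

Flow is perpendicular to layering, so the layers act in series and the equivalent K is the thickness-weighted harmonic mean.
Total thickness L = 8.45 + 11.5 = 19.95 m.
Σ(b_i/K_i) = 8.45/0.000140 + 11.5/597 = 60357 d.
K_eq = L / Σ(b_i/K_i) = 19.95 / 60357 = 0.0003305 m/day.
Q = K_eq · A · (Δh/L) = 0.0003305 × 2130 × (12.1/19.95) = 0.4270 m³/day.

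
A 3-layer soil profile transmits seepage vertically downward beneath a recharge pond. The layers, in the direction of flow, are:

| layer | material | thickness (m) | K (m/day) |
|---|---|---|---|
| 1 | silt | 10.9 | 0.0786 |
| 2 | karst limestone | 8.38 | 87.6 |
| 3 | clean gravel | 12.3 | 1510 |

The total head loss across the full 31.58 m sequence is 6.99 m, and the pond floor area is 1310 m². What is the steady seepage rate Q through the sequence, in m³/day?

Flow is perpendicular to layering, so the layers act in series and the equivalent K is the thickness-weighted harmonic mean.
Total thickness L = 10.9 + 8.38 + 12.3 = 31.58 m.
Σ(b_i/K_i) = 10.9/0.0786 + 8.38/87.6 + 12.3/1510 = 138.8 d.
K_eq = L / Σ(b_i/K_i) = 31.58 / 138.8 = 0.2276 m/day.
Q = K_eq · A · (Δh/L) = 0.2276 × 1310 × (6.99/31.58) = 65.98 m³/day.

66.0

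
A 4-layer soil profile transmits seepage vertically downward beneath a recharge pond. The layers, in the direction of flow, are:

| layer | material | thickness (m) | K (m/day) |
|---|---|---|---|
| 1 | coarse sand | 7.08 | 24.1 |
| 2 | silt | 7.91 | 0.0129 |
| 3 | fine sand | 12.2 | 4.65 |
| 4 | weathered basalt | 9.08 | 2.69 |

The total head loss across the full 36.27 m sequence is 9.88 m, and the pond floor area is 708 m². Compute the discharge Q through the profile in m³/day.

11.3

Flow is perpendicular to layering, so the layers act in series and the equivalent K is the thickness-weighted harmonic mean.
Total thickness L = 7.08 + 7.91 + 12.2 + 9.08 = 36.27 m.
Σ(b_i/K_i) = 7.08/24.1 + 7.91/0.0129 + 12.2/4.65 + 9.08/2.69 = 619.5 d.
K_eq = L / Σ(b_i/K_i) = 36.27 / 619.5 = 0.05855 m/day.
Q = K_eq · A · (Δh/L) = 0.05855 × 708 × (9.88/36.27) = 11.29 m³/day.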